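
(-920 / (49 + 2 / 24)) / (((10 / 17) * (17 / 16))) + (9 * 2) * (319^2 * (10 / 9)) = 1198726916 / 589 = 2035190.01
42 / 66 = 7 / 11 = 0.64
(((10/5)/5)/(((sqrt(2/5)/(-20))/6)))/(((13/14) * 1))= -336 * sqrt(10)/13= -81.73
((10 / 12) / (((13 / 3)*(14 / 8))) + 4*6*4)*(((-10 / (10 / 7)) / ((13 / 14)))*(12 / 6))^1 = -244888 / 169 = -1449.04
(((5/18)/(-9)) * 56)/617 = -0.00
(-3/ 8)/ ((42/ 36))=-9/ 28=-0.32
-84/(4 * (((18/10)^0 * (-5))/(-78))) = -1638/5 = -327.60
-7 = -7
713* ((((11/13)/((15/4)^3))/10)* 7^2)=12297824/219375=56.06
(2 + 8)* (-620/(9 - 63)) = 3100/27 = 114.81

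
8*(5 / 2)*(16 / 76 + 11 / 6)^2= 271445 / 3249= 83.55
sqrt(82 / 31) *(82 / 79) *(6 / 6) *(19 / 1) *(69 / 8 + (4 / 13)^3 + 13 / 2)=207485871 *sqrt(2542) / 21521812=486.07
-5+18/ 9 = -3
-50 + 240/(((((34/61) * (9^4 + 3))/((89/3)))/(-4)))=-57.78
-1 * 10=-10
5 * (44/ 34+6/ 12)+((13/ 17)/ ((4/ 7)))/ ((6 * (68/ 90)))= 42845/ 4624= 9.27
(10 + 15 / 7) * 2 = 170 / 7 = 24.29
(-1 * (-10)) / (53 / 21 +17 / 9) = 315 / 139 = 2.27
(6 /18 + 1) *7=28 /3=9.33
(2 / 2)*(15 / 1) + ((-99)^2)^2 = 96059616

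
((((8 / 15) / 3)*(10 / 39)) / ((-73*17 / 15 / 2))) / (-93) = 160 / 13503321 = 0.00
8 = 8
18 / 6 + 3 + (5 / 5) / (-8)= 47 / 8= 5.88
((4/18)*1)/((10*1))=1/45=0.02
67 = 67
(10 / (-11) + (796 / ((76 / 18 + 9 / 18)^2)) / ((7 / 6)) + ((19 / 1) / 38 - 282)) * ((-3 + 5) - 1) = -280179147 / 1112650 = -251.81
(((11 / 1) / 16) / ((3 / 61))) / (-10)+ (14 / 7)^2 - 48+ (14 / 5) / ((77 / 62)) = -227797 / 5280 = -43.14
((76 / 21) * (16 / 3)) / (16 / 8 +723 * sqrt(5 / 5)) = 0.03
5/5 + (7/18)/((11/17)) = 317/198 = 1.60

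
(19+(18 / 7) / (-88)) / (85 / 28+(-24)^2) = 5843 / 178343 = 0.03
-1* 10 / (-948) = 5 / 474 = 0.01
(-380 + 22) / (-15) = 358 / 15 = 23.87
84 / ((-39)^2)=28 / 507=0.06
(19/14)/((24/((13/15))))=247/5040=0.05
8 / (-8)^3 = -1 / 64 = -0.02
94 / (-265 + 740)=94 / 475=0.20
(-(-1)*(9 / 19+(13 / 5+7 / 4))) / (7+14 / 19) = 611 / 980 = 0.62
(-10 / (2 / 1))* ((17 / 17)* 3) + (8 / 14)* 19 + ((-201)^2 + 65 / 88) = 24884919 / 616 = 40397.60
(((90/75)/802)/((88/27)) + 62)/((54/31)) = 339120191/9527760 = 35.59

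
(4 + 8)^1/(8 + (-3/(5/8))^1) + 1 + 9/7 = 169/28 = 6.04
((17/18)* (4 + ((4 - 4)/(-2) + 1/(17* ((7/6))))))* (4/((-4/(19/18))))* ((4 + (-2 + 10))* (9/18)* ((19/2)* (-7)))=87001/54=1611.13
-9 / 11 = -0.82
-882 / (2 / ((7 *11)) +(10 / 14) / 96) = -6519744 / 247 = -26395.72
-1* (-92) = 92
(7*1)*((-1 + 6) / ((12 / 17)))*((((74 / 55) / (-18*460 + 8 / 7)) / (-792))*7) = 215747 / 3029266944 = 0.00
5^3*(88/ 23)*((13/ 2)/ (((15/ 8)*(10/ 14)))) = 160160/ 69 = 2321.16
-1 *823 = -823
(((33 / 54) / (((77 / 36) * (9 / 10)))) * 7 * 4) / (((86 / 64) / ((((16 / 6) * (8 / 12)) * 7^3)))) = 4033.67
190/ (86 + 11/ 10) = 1900/ 871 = 2.18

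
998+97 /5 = 5087 /5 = 1017.40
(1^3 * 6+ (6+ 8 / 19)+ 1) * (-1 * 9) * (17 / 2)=-39015 / 38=-1026.71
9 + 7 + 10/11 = 186/11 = 16.91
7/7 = 1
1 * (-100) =-100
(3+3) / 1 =6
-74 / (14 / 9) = -333 / 7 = -47.57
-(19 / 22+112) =-2483 / 22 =-112.86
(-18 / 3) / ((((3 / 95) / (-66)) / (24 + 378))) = 5041080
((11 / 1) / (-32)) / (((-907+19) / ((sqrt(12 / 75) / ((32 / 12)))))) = 11 / 189440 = 0.00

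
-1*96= -96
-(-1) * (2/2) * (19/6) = 19/6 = 3.17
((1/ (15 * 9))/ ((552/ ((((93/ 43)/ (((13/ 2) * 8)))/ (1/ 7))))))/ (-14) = -31/ 111084480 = -0.00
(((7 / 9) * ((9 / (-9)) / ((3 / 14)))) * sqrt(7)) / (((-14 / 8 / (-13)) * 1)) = -728 * sqrt(7) / 27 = -71.34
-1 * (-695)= 695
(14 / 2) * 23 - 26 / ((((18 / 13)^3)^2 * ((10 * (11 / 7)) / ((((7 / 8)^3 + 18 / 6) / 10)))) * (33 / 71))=50828477506808029 / 316068795187200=160.81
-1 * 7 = -7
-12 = -12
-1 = -1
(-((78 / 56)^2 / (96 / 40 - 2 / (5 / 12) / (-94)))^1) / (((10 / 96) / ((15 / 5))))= -22.80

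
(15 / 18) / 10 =1 / 12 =0.08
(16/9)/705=16/6345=0.00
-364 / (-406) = 26 / 29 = 0.90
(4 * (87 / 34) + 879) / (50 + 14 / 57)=17.70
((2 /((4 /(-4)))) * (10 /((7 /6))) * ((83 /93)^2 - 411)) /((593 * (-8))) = -17739250 /11967333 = -1.48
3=3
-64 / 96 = -2 / 3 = -0.67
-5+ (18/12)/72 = -239/48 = -4.98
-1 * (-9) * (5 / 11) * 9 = 405 / 11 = 36.82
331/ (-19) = -331/ 19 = -17.42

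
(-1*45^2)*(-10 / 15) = 1350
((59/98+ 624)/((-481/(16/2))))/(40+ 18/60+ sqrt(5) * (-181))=75901640/29403398983+ 4431676400 * sqrt(5)/382244186779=0.03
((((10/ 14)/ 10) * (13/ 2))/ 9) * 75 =3.87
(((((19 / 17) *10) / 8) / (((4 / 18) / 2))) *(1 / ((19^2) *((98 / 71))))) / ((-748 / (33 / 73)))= -0.00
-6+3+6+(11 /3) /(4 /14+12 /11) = 1801 /318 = 5.66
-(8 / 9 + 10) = -98 / 9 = -10.89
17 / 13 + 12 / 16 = 107 / 52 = 2.06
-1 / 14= -0.07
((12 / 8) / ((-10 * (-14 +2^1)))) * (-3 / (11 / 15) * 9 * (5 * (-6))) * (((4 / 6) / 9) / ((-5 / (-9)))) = 81 / 44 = 1.84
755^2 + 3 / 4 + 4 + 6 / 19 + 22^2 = 43359069 / 76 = 570514.07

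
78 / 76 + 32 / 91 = 4765 / 3458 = 1.38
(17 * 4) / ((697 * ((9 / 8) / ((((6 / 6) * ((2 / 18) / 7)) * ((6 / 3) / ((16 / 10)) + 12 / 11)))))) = 824 / 255717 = 0.00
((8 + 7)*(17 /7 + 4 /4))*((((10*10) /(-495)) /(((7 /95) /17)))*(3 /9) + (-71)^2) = 417917560 /1617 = 258452.42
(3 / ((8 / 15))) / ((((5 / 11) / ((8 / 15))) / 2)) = 66 / 5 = 13.20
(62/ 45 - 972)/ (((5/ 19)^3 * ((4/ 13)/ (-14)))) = 13631226791/ 5625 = 2423329.21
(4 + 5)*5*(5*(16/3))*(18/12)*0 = 0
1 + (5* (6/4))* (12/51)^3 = 5393/4913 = 1.10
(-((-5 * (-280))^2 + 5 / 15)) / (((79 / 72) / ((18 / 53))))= -2540160432 / 4187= -606677.92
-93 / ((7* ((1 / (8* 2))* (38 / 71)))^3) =-17042290176 / 2352637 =-7243.91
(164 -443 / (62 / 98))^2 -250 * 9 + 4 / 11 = 3015784513 / 10571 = 285288.48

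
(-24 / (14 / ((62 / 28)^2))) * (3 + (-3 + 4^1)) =-11532 / 343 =-33.62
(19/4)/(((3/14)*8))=133/48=2.77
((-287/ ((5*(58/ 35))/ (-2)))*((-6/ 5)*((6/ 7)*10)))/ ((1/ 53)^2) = -58045176/ 29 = -2001557.79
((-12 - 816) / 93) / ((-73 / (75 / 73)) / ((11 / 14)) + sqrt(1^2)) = 227700 / 2287211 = 0.10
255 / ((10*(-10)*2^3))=-51 / 160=-0.32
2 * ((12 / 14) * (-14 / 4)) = -6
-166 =-166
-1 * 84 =-84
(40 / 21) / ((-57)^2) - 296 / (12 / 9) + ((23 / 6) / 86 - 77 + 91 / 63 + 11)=-3362310659 / 11735388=-286.51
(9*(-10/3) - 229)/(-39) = 259/39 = 6.64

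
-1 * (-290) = 290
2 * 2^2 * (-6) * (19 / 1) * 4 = -3648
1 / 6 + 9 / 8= 31 / 24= 1.29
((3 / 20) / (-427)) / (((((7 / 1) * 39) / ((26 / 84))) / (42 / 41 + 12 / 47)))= -411 / 806372420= -0.00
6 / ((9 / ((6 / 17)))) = 0.24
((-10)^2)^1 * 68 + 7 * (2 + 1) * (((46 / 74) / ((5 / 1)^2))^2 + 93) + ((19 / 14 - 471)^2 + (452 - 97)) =38516640062989 / 167702500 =229672.43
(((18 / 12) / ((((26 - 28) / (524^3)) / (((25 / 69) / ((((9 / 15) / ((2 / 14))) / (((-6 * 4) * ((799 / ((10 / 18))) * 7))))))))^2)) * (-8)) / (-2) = 7136331902238526372823040000 / 529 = 13490230439014227547869640.00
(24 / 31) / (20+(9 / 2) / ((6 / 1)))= 96 / 2573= 0.04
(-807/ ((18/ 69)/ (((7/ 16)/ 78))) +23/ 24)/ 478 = -13639/ 397696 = -0.03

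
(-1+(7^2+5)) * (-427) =-22631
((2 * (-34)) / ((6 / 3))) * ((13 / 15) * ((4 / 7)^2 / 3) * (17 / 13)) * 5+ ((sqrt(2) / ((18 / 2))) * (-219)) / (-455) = -20.89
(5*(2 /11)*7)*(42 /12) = 245 /11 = 22.27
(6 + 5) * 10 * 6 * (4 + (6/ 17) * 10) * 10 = 844800/ 17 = 49694.12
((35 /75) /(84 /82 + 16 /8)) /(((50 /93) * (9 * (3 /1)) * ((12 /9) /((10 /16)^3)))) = 287 /147456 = 0.00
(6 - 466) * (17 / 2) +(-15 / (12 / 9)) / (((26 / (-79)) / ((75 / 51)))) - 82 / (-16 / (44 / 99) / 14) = -60908629 / 15912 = -3827.84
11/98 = 0.11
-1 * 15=-15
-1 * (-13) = 13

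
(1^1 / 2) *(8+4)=6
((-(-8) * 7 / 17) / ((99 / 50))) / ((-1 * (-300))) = 28 / 5049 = 0.01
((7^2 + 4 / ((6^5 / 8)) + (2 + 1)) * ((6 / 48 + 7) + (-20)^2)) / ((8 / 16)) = 41158709 / 972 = 42344.35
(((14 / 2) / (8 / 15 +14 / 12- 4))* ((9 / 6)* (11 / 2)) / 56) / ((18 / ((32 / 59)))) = -0.01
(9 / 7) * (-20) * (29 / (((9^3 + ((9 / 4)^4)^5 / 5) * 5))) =-637716744110080 / 9459079139175689583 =-0.00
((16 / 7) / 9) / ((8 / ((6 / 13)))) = 4 / 273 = 0.01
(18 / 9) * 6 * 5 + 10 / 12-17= 263 / 6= 43.83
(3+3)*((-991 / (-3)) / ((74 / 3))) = 2973 / 37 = 80.35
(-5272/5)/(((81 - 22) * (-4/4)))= 5272/295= 17.87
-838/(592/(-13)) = 5447/296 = 18.40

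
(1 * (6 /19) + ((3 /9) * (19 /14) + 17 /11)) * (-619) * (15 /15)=-12571271 /8778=-1432.13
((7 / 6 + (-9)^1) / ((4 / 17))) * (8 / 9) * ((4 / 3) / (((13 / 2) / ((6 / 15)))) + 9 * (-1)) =1389461 / 5265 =263.91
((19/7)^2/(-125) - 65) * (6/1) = -2390916/6125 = -390.35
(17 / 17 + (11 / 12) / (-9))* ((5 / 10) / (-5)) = -97 / 1080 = -0.09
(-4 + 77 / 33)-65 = -200 / 3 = -66.67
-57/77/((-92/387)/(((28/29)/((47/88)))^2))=434827008/42728687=10.18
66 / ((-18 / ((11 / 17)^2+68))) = -72501 / 289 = -250.87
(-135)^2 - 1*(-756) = 18981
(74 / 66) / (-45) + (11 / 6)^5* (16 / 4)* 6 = 8857361 / 17820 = 497.05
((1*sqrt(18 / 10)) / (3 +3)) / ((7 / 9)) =9*sqrt(5) / 70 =0.29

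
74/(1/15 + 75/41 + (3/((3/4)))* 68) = 22755/84223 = 0.27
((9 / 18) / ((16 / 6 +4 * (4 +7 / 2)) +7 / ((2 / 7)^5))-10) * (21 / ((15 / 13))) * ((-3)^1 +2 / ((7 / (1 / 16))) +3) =-1780391 / 547820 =-3.25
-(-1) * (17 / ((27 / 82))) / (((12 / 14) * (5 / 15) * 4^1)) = 4879 / 108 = 45.18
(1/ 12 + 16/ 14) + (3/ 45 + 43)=44.29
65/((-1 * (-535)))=0.12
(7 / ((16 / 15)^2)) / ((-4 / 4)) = -1575 / 256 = -6.15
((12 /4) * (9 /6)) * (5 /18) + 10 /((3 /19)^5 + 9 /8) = 180757171 /17829468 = 10.14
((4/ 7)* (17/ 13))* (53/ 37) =3604/ 3367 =1.07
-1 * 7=-7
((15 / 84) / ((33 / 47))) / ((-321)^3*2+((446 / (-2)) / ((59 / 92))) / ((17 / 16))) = -235705 / 61308423073128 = -0.00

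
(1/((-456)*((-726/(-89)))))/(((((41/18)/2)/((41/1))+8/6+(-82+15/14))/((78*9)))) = 218673/92194498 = 0.00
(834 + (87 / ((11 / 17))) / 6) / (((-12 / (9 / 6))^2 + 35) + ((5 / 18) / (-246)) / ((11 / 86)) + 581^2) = 20856987 / 8223371425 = 0.00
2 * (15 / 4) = 7.50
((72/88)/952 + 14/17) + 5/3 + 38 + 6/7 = 1298995/31416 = 41.35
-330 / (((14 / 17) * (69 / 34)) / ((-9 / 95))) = 57222 / 3059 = 18.71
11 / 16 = 0.69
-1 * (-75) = 75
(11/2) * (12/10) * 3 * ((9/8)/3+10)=8217/40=205.42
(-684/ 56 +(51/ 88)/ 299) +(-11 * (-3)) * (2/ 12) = -1236307/ 184184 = -6.71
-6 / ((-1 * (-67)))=-6 / 67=-0.09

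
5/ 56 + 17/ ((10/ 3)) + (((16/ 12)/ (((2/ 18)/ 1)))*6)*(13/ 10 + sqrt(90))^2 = 2808*sqrt(10)/ 5 + 9249617/ 1400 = 8382.80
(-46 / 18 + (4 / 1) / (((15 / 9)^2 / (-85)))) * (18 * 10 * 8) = -179936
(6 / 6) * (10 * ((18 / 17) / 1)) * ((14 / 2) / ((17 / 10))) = 12600 / 289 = 43.60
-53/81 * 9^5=-38637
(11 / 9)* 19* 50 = 10450 / 9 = 1161.11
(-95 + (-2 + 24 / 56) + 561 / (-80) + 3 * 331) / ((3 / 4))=1185.89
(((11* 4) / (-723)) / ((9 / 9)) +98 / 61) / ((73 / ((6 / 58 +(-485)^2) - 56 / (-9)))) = 4185322781920 / 840294459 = 4980.78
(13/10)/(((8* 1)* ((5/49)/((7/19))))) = 4459/7600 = 0.59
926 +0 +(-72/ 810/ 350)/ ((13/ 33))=926.00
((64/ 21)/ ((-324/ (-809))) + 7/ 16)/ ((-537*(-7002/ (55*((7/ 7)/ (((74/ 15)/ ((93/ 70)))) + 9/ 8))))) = 1288879735/ 7853200314624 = 0.00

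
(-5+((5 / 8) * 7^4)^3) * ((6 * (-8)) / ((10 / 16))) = -1038096538539 / 4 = -259524134634.75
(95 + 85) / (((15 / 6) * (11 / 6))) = 432 / 11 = 39.27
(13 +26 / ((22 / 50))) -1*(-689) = 8372 / 11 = 761.09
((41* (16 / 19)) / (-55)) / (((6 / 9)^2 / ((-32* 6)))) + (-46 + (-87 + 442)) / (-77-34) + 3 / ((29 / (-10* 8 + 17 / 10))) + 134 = 394.30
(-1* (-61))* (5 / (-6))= -305 / 6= -50.83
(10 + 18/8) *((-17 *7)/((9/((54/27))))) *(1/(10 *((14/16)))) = -1666/45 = -37.02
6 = 6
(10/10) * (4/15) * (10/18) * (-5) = -0.74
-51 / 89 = -0.57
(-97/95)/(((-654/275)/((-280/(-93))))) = 746900/577809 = 1.29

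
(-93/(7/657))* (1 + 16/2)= -549909/7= -78558.43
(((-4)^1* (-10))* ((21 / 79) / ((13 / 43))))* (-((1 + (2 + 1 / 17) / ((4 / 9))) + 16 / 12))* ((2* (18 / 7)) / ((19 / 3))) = -65991240 / 331721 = -198.94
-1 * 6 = -6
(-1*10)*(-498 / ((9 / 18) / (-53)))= -527880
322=322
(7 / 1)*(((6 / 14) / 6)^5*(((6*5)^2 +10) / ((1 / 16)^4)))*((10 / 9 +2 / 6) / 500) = 173056 / 77175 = 2.24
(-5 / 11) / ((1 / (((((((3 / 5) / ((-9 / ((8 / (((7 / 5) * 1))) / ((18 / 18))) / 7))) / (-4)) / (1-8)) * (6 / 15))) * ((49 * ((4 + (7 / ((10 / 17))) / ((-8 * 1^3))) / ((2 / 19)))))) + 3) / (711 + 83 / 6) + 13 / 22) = -387539390 / 507303563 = -0.76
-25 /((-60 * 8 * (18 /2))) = 0.01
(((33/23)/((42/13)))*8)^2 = 12.62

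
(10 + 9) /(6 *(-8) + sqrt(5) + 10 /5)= -874 /2111 -19 *sqrt(5) /2111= -0.43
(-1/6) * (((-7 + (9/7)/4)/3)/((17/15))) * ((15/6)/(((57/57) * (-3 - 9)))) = -275/4032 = -0.07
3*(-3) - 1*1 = -10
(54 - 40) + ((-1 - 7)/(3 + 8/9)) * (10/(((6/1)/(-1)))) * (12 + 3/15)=1954/35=55.83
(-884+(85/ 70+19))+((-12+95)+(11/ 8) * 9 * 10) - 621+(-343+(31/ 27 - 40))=-1254875/ 756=-1659.89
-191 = -191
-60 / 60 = -1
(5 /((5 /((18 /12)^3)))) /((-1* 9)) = -3 /8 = -0.38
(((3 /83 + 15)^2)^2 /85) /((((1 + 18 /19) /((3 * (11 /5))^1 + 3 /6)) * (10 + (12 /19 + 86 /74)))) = 31088079678210048 /167227699249675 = 185.90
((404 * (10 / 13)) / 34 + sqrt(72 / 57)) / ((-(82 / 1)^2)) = -505 / 371501 - sqrt(114) / 63878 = -0.00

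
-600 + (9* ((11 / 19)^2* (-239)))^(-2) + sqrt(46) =-593.22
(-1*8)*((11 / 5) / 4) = -22 / 5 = -4.40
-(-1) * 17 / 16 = 17 / 16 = 1.06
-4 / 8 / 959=-1 / 1918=-0.00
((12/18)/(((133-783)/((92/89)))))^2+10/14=37649562373/52709304375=0.71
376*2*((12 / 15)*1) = 3008 / 5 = 601.60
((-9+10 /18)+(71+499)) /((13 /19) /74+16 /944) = 419249516 /19557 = 21437.31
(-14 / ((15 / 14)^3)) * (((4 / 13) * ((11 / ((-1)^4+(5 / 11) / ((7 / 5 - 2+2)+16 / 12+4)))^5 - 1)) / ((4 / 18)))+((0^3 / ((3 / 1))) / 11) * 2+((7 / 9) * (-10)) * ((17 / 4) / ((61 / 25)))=-9582226501409003697789457 / 5233463066002594410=-1830953.31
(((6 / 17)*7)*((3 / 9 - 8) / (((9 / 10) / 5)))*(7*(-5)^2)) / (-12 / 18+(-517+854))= -2817500 / 51459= -54.75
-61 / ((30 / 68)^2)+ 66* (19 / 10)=-188.00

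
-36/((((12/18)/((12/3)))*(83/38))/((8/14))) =-32832/581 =-56.51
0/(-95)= 0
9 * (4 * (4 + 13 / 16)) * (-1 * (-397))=275121 / 4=68780.25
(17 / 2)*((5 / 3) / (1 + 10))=1.29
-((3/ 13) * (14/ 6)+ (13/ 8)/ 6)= -505/ 624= -0.81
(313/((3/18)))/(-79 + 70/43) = -26918/1109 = -24.27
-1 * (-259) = 259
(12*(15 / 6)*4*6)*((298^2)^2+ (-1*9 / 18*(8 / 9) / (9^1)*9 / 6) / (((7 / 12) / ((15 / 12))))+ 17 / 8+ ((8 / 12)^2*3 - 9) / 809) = 32154674268160310 / 5663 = 5678028300928.89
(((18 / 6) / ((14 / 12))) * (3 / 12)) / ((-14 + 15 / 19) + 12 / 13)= -2223 / 42490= -0.05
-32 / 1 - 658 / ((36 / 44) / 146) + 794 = -1049890 / 9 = -116654.44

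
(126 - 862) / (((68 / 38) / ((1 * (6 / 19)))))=-2208 / 17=-129.88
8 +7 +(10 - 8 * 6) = -23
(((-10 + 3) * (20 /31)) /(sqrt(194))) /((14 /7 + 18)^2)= -7 * sqrt(194) /120280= -0.00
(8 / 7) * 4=32 / 7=4.57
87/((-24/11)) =-319/8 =-39.88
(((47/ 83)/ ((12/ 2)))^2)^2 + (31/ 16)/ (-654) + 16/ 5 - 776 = -51809881942066727/ 67041522577440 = -772.80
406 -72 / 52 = 5260 / 13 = 404.62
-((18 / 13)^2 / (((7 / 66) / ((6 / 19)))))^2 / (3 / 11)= -60360360192 / 505215529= -119.47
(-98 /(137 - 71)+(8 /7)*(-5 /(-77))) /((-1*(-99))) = -2281 /160083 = -0.01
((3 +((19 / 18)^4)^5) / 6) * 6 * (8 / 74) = 75834682106734192716667729 / 117921185001663723113545728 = 0.64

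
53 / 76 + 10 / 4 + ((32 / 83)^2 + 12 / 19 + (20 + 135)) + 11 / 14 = 585524203 / 3664948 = 159.76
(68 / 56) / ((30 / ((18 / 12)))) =0.06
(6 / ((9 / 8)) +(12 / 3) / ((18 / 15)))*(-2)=-52 / 3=-17.33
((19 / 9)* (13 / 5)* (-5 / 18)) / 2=-247 / 324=-0.76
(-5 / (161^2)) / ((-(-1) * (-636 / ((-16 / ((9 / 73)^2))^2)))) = 9087437120 / 27040761279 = 0.34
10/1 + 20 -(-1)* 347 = 377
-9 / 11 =-0.82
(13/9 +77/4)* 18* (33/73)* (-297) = -7301745/146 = -50011.95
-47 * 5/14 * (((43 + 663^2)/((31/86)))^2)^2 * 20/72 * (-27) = 1800408646674689074777169495577600/6464647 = 278500689469152619590392100.00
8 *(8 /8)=8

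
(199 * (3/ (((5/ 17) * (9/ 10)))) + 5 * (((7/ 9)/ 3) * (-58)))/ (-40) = -7358/ 135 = -54.50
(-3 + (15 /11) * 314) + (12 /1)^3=23685 /11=2153.18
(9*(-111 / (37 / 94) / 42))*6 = -2538 / 7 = -362.57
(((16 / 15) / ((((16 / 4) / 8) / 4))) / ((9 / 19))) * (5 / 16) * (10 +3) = 1976 / 27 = 73.19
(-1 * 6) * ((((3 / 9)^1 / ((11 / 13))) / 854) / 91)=-1 / 32879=-0.00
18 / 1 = 18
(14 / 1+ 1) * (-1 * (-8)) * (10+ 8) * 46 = 99360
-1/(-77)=1/77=0.01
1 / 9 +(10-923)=-8216 / 9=-912.89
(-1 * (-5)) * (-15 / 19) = -75 / 19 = -3.95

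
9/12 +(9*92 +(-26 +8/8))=803.75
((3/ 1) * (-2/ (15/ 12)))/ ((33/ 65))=-104/ 11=-9.45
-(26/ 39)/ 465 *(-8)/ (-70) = -8/ 48825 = -0.00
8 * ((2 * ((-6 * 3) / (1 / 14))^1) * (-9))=36288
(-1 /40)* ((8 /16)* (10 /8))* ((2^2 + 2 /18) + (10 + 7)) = -95 /288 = -0.33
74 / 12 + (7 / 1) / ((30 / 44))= 493 / 30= 16.43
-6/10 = -0.60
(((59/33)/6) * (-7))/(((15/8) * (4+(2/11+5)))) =-1652/13635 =-0.12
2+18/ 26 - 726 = -9403/ 13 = -723.31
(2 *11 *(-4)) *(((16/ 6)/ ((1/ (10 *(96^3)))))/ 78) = -346030080/ 13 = -26617698.46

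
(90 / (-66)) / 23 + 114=28827 / 253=113.94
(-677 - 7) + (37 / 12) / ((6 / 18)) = -2699 / 4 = -674.75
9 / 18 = 1 / 2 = 0.50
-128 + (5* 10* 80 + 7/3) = 11623/3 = 3874.33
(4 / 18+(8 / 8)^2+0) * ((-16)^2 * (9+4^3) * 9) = 205568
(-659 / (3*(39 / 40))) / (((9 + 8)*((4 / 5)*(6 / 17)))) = -16475 / 351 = -46.94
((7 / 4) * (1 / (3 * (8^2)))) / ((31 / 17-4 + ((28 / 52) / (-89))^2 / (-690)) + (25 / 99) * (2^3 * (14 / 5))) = 604540581645 / 230823350643328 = 0.00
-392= -392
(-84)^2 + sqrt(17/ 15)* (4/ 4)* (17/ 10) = 7057.81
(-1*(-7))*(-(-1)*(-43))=-301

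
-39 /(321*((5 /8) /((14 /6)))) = -728 /1605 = -0.45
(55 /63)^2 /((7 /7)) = 3025 /3969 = 0.76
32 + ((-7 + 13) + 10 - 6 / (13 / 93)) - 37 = -415 / 13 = -31.92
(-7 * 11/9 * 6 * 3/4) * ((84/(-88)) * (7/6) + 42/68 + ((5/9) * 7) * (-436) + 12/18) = 79893317/1224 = 65272.32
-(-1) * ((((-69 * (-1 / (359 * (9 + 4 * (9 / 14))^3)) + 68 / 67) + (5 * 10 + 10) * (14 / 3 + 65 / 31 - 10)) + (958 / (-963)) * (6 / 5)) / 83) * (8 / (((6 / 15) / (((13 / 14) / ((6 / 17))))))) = -3035603926415721557 / 24634622515587021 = -123.23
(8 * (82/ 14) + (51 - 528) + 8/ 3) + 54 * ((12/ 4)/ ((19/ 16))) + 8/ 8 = -115732/ 399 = -290.06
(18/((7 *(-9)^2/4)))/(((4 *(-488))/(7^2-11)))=-19/7686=-0.00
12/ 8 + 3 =9/ 2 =4.50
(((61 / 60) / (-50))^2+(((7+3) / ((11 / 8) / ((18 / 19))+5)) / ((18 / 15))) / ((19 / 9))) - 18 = -2762196320629 / 158859000000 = -17.39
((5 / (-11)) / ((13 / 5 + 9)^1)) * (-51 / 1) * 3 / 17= 225 / 638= 0.35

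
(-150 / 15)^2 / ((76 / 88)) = 2200 / 19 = 115.79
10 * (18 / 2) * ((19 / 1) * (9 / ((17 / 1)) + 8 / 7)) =340290 / 119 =2859.58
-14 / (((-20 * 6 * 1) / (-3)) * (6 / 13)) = -91 / 120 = -0.76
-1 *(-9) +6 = 15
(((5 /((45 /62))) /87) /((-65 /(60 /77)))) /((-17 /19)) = 4712 /4441437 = 0.00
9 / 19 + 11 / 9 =290 / 171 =1.70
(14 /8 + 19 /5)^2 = 12321 /400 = 30.80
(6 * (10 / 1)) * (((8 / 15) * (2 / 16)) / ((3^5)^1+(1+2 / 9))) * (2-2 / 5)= 144 / 5495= 0.03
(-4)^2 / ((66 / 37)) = 8.97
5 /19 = 0.26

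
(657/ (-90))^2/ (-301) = -5329/ 30100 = -0.18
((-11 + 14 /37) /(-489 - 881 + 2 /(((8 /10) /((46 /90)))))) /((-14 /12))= -42444 /6380983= -0.01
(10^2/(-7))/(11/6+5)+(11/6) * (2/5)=-1.36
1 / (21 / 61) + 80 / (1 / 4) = 6781 / 21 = 322.90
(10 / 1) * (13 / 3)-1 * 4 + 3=127 / 3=42.33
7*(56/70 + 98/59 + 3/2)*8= 221.82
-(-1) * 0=0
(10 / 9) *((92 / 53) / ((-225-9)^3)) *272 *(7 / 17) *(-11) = 141680 / 763969401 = 0.00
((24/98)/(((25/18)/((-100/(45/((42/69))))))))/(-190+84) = 96/42665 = 0.00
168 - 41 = 127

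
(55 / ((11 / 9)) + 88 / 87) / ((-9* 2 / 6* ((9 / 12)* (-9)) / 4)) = 64048 / 7047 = 9.09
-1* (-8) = 8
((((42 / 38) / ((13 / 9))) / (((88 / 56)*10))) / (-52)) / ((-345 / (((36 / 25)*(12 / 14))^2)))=0.00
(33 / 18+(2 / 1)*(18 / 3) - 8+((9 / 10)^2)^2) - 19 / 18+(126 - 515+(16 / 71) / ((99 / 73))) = -26949182731 / 70290000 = -383.40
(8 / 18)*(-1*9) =-4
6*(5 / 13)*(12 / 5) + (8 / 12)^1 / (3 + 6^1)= 1970 / 351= 5.61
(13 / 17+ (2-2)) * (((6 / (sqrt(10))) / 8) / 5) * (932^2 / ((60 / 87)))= 61400859 * sqrt(10) / 4250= 45686.25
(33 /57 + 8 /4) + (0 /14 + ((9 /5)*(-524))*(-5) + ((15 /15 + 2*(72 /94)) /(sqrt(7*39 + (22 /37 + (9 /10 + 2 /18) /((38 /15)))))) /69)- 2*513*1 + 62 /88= 238*sqrt(4874765799) /7495905873 + 3087585 /836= 3693.29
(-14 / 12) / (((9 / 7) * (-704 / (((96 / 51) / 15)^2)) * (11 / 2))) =784 / 212436675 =0.00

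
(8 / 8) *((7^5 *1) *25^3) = 262609375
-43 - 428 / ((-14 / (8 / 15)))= -2803 / 105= -26.70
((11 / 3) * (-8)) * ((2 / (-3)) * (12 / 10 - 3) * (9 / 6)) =-264 / 5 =-52.80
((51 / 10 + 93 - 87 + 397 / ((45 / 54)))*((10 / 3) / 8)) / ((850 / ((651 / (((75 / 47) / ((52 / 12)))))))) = 1723631 / 4080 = 422.46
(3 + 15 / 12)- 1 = 13 / 4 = 3.25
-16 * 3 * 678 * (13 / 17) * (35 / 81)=-1645280 / 153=-10753.46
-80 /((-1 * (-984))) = -10 /123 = -0.08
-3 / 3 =-1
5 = 5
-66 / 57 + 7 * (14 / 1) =1840 / 19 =96.84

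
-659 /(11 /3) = -1977 /11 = -179.73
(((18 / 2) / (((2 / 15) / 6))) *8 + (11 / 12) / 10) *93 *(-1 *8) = -12053141 / 5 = -2410628.20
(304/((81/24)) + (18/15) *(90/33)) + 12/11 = 28048/297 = 94.44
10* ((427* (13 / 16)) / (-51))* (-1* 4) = 27755 / 102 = 272.11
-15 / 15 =-1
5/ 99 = 0.05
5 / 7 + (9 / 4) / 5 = 163 / 140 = 1.16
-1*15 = -15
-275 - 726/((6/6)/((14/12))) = -1122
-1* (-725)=725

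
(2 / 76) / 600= 1 / 22800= 0.00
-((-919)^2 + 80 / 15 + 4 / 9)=-7601101 / 9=-844566.78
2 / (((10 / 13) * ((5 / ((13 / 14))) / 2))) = 169 / 175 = 0.97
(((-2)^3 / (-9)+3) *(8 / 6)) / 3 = 140 / 81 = 1.73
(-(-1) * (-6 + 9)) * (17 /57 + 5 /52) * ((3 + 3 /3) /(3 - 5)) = -1169 /494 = -2.37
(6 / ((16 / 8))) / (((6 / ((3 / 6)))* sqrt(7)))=sqrt(7) / 28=0.09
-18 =-18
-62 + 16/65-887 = -948.75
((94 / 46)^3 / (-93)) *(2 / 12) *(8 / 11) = -415292 / 37340523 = -0.01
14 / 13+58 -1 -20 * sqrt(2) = 755 / 13 -20 * sqrt(2) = 29.79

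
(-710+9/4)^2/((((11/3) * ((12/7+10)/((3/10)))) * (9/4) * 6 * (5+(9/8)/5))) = 49.60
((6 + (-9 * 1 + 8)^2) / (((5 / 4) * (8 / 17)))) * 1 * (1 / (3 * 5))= 119 / 150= 0.79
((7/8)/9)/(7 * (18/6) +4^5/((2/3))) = 7/112104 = 0.00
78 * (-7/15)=-36.40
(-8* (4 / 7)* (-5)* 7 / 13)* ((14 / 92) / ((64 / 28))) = 0.82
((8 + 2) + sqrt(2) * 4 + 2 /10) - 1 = 4 * sqrt(2) + 46 /5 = 14.86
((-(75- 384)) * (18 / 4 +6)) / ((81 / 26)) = 9373 / 9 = 1041.44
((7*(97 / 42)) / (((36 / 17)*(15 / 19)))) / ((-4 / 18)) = -31331 / 720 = -43.52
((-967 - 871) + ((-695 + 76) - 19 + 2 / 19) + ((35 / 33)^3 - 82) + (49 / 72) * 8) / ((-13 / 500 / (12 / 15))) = 696802436800 / 8876439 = 78500.22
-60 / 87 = -20 / 29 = -0.69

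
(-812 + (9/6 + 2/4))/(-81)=10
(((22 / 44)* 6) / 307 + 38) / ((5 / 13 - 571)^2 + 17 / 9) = 0.00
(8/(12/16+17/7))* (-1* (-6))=1344/89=15.10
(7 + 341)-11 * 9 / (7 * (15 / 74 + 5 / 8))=567516 / 1715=330.91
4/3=1.33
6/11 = 0.55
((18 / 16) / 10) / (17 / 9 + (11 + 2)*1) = 0.01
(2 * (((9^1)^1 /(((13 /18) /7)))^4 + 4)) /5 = 23160014.68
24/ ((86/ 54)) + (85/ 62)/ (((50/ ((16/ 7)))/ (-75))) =10.37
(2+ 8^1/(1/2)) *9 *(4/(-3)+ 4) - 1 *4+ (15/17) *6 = 7366/17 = 433.29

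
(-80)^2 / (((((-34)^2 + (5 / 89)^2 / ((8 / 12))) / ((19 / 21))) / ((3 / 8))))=240798400 / 128193989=1.88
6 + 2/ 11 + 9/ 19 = 6.66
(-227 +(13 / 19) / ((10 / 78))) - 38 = -24668 / 95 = -259.66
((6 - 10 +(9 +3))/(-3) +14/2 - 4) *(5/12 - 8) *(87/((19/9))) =-7917/76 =-104.17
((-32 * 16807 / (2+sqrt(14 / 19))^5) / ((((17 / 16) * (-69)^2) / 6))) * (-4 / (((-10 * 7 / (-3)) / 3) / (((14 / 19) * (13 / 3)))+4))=6673961846150144 / 64622950690693- 400974011995648 * sqrt(266) / 64622950690693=2.08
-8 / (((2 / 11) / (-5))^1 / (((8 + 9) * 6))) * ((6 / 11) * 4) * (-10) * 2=-979200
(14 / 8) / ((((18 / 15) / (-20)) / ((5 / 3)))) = -875 / 18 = -48.61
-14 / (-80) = 7 / 40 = 0.18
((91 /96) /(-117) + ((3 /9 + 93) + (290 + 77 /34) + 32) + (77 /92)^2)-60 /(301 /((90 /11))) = 10719112072001 /25726311072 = 416.66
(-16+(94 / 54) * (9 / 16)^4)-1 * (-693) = 44379293 / 65536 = 677.17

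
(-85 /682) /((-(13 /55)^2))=23375 /10478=2.23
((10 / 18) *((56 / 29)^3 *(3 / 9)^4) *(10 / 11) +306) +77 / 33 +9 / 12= 241831498273 / 782301564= 309.13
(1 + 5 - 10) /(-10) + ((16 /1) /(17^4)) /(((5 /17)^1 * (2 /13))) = 0.40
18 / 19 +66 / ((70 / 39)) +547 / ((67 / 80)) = 30780961 / 44555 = 690.85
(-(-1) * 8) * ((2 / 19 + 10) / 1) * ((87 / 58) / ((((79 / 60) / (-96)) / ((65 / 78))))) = -11059200 / 1501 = -7367.89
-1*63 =-63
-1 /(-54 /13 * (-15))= -13 /810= -0.02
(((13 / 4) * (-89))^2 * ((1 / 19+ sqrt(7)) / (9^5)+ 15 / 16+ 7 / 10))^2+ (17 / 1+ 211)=263372918324853526241 * sqrt(7) / 678388773058560+ 38708719222434527678668908881 / 2062301870098022400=18770694103.62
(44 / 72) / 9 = 11 / 162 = 0.07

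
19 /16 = 1.19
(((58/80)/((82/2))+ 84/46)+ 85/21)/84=4666687/66538080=0.07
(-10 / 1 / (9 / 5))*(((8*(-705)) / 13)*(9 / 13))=282000 / 169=1668.64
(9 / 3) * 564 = 1692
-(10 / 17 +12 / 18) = -64 / 51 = -1.25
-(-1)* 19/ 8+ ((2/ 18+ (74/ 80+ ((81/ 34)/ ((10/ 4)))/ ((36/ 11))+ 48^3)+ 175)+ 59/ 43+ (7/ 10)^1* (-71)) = 110722.37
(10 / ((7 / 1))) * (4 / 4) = 10 / 7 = 1.43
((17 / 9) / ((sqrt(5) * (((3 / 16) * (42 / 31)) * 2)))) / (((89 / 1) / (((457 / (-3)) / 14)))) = -481678 * sqrt(5) / 5298615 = -0.20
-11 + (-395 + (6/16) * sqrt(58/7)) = -406 + 3 * sqrt(406)/56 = -404.92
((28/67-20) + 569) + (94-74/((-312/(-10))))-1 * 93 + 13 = 2932027/5226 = 561.05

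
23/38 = 0.61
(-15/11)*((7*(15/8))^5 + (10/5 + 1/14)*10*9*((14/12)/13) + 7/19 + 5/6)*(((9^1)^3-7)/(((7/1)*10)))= -179695954186871/32800768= -5478406.91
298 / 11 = 27.09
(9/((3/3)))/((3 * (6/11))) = 11/2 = 5.50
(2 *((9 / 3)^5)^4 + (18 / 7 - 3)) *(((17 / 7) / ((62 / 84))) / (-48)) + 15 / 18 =-2489564057821 / 5208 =-478026892.82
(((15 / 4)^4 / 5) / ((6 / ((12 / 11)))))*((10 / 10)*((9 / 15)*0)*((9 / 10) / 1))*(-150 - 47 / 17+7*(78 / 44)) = 0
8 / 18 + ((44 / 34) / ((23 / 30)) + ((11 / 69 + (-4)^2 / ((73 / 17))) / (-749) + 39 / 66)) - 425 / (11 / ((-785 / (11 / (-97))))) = -541442087652469 / 2024470602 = -267448.73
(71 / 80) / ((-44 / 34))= -1207 / 1760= -0.69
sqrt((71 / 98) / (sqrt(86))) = 2^(1 / 4) * 43^(3 / 4) * sqrt(71) / 602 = 0.28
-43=-43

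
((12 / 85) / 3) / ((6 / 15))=2 / 17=0.12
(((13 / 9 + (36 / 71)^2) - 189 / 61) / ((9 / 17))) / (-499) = 65717308 / 12428882919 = 0.01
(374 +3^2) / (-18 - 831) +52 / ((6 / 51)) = 374875 / 849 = 441.55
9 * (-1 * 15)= -135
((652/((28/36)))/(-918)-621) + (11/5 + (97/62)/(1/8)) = -33599248/55335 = -607.20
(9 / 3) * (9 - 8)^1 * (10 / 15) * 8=16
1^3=1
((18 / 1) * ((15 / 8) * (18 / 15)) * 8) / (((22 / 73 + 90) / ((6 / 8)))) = 17739 / 6592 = 2.69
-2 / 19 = -0.11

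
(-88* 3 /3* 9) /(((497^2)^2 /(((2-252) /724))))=49500 /11043433740661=0.00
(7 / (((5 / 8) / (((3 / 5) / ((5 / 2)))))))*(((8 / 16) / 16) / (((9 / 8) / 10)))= 56 / 75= 0.75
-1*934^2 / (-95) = 872356 / 95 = 9182.69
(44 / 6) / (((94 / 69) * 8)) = 253 / 376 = 0.67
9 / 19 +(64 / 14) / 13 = 1427 / 1729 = 0.83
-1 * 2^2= -4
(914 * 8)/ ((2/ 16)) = 58496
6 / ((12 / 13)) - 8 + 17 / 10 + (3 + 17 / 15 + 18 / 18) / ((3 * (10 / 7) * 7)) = 167 / 450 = 0.37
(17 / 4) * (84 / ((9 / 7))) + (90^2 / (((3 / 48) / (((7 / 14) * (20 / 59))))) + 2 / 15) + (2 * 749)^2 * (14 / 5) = 372021851 / 59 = 6305455.10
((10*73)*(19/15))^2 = 7695076/9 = 855008.44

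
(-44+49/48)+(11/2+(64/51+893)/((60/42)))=588.50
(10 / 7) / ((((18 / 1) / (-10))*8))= -25 / 252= -0.10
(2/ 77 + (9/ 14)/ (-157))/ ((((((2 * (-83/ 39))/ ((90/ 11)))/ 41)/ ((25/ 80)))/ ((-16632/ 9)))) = 570962925/ 573364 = 995.81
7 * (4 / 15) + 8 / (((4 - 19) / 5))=-4 / 5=-0.80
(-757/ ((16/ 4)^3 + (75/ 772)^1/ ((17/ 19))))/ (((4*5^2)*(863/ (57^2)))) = -8069596533/ 18152363575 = -0.44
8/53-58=-3066/53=-57.85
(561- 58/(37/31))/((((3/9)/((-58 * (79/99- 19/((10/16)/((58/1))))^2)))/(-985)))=272777877138829.03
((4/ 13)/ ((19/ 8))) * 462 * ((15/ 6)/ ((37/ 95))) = 184800/ 481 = 384.20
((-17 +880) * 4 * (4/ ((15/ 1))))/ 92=3452/ 345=10.01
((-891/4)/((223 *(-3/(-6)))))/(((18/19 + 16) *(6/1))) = -5643/287224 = -0.02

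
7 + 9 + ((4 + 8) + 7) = 35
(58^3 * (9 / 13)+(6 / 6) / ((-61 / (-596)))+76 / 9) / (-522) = -482089196 / 1862757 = -258.80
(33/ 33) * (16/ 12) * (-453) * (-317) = 191468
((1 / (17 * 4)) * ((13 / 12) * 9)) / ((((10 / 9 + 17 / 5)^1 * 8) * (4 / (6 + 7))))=22815 / 1766912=0.01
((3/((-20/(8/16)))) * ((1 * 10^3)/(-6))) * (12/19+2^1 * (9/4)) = 4875/76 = 64.14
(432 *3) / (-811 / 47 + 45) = 7614 / 163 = 46.71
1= 1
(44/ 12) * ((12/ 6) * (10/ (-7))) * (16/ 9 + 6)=-2200/ 27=-81.48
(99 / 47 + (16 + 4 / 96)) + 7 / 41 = 18.32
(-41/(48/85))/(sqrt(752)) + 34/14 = 17/7 - 3485 * sqrt(47)/9024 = -0.22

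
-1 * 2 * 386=-772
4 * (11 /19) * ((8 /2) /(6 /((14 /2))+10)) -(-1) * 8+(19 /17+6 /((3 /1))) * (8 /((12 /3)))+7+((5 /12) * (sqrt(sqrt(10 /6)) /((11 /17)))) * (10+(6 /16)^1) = 7055 * 3^(3 /4) * 5^(1 /4) /3168+135557 /6137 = 29.68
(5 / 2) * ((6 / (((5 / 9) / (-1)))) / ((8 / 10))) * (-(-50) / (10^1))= -675 / 4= -168.75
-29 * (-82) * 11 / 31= 26158 / 31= 843.81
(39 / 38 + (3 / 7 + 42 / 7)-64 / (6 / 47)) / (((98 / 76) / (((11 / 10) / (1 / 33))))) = -9537583 / 686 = -13903.18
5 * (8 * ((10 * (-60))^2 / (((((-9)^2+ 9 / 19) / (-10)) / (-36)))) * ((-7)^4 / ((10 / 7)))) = 4598395200000 / 43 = 106939423255.81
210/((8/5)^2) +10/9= 83.14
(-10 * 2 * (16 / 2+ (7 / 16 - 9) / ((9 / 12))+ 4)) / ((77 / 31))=-155 / 33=-4.70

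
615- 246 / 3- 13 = 520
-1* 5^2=-25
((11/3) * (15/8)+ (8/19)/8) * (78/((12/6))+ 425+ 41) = 3498.45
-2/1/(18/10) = -10/9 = -1.11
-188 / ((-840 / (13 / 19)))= 611 / 3990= 0.15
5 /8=0.62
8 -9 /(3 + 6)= 7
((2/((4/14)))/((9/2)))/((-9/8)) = -112/81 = -1.38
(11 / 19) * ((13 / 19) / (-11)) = -13 / 361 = -0.04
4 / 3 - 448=-1340 / 3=-446.67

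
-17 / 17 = -1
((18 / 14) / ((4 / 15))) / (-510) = -9 / 952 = -0.01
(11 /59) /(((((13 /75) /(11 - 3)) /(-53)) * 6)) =-58300 /767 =-76.01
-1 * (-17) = 17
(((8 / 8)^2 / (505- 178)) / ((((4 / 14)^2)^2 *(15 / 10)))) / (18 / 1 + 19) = 2401 / 290376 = 0.01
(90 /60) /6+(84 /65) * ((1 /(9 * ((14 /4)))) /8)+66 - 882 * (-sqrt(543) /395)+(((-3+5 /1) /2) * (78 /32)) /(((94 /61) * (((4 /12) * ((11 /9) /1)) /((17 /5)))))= 131.49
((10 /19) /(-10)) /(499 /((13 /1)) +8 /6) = -39 /29431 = -0.00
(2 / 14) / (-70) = -1 / 490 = -0.00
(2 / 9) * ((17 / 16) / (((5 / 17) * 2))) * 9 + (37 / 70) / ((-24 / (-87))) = 5.53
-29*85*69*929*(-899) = 142050059535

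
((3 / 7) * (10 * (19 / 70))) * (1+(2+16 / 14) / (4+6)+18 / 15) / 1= 5016 / 1715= 2.92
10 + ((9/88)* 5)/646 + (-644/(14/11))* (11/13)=-309025143/739024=-418.15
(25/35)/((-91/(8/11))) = -40/7007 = -0.01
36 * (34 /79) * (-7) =-8568 /79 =-108.46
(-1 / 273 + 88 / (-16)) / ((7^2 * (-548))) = 3005 / 14661192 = 0.00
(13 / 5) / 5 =13 / 25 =0.52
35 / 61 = 0.57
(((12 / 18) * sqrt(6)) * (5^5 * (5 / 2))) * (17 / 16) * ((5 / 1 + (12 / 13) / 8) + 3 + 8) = 111296875 * sqrt(6) / 1248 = 218445.96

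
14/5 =2.80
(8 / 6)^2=16 / 9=1.78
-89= -89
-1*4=-4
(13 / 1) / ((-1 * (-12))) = 13 / 12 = 1.08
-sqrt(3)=-1.73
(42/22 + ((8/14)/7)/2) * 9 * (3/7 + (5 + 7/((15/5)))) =513939/3773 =136.21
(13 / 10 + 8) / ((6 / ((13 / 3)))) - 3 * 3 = -137 / 60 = -2.28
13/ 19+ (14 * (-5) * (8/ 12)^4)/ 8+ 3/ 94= -146441/ 144666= -1.01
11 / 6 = 1.83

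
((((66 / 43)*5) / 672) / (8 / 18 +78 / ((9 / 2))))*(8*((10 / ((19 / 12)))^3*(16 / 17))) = 42768000 / 35097503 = 1.22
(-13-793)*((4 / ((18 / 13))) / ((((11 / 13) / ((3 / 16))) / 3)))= -68107 / 44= -1547.89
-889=-889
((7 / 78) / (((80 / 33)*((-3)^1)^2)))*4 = 77 / 4680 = 0.02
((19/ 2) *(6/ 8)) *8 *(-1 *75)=-4275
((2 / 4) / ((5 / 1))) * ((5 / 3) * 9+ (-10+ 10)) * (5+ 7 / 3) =11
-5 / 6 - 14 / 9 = -43 / 18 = -2.39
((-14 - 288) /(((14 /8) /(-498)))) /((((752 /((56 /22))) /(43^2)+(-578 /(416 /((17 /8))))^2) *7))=3079922809307136 /2226970427465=1383.01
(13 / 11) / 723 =13 / 7953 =0.00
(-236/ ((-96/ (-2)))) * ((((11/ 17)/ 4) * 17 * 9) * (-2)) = 1947/ 8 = 243.38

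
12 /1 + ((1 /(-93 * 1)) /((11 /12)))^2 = 1395388 /116281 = 12.00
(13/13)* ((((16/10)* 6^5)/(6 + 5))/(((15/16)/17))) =5640192/275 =20509.79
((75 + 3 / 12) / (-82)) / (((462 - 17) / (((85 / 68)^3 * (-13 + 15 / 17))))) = 775075 / 15880448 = 0.05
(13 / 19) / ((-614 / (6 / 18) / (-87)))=0.03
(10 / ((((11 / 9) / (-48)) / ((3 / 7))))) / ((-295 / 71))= 184032 / 4543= 40.51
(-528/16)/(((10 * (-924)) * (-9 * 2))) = -0.00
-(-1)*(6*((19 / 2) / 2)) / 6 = 19 / 4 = 4.75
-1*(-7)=7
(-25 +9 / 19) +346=6108 / 19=321.47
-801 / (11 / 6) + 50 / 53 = -254168 / 583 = -435.97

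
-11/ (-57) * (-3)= -0.58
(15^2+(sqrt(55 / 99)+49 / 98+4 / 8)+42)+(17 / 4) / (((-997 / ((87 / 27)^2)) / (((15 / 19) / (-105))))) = sqrt(5) / 3+11514024329 / 42962724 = 268.75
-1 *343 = -343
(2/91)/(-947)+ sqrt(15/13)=-2/86177+ sqrt(195)/13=1.07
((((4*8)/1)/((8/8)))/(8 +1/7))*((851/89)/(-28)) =-6808/5073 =-1.34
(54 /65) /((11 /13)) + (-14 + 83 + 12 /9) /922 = 160969 /152130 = 1.06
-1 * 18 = -18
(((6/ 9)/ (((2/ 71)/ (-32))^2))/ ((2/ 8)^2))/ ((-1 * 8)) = -5161984/ 3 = -1720661.33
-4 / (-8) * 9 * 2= 9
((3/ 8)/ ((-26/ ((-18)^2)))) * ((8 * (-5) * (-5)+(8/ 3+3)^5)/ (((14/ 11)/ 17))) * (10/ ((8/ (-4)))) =1373007295/ 728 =1885999.03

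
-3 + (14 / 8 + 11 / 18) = -23 / 36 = -0.64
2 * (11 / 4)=11 / 2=5.50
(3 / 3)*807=807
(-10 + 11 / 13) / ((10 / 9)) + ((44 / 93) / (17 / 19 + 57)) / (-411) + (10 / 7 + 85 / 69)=-22312309849 / 4000036950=-5.58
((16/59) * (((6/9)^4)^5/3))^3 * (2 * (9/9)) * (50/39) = 472236648286964521369600/9167685141262126980625077045396752487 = 0.00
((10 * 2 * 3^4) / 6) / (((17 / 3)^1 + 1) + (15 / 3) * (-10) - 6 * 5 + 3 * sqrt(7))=-178200 / 47833 - 7290 * sqrt(7) / 47833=-4.13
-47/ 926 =-0.05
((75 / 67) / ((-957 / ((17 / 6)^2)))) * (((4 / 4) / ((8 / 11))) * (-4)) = 7225 / 139896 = 0.05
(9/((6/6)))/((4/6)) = 27/2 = 13.50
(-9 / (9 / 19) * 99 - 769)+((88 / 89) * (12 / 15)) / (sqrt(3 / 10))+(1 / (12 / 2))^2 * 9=-10599 / 4+352 * sqrt(30) / 1335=-2648.31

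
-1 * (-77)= 77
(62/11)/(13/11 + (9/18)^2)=248/63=3.94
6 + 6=12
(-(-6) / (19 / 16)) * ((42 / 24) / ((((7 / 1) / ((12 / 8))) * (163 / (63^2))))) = 142884 / 3097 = 46.14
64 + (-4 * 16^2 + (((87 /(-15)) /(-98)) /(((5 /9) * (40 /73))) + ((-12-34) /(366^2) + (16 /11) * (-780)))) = -75608476551913 /36101142000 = -2094.35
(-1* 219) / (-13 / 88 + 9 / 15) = -96360 / 199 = -484.22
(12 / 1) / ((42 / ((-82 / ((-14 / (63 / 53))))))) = 738 / 371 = 1.99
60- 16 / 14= 412 / 7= 58.86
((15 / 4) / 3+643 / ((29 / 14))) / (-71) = -36153 / 8236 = -4.39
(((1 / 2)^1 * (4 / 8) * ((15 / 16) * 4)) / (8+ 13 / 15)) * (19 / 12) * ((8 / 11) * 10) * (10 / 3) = 625 / 154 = 4.06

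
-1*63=-63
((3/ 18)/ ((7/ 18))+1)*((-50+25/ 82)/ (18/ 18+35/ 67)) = -1365125/ 29274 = -46.63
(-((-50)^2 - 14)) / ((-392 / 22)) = 13673 / 98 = 139.52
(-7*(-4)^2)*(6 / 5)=-672 / 5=-134.40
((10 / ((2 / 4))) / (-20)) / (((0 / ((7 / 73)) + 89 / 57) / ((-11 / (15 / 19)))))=3971 / 445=8.92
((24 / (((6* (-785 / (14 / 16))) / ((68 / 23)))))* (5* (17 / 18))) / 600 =-2023 / 19499400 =-0.00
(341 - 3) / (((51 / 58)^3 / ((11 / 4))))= 181356604 / 132651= 1367.17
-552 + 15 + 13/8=-4283/8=-535.38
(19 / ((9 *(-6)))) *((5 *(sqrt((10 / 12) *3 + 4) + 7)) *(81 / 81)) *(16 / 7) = -760 / 27 - 380 *sqrt(26) / 189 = -38.40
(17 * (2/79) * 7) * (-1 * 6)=-1428/79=-18.08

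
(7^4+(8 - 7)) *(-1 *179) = -429958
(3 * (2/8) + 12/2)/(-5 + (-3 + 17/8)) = -54/47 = -1.15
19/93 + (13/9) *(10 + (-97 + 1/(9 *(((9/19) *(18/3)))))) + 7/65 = -125.30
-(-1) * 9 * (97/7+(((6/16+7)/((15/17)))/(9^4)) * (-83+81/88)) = 6669850837/53887680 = 123.77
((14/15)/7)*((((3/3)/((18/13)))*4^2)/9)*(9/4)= 0.39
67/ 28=2.39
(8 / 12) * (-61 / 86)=-61 / 129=-0.47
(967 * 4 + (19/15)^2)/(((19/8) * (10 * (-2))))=-1741322/21375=-81.47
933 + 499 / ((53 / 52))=75397 / 53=1422.58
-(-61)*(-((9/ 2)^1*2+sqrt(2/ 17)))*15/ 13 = -8235/ 13 - 915*sqrt(34)/ 221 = -657.60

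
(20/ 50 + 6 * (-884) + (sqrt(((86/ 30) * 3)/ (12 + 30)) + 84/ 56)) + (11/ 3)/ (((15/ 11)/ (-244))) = -536237/ 90 + sqrt(9030)/ 210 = -5957.74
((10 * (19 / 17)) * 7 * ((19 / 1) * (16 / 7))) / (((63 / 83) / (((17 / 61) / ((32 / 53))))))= 2066.14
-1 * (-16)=16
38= 38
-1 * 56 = -56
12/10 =6/5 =1.20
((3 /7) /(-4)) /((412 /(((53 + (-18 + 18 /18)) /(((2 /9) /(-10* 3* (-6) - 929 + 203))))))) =9477 /412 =23.00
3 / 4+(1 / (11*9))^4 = 288178807 / 384238404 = 0.75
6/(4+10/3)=0.82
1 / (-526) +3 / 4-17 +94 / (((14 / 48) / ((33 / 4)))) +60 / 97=1888075905 / 714308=2643.22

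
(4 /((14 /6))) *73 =876 /7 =125.14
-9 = -9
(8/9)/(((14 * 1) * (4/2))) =2/63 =0.03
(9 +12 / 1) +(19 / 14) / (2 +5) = 2077 / 98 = 21.19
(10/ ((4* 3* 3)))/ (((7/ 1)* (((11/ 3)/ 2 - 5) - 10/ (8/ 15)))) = -10/ 5523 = -0.00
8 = 8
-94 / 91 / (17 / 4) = -376 / 1547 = -0.24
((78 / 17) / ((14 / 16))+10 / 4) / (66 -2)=0.12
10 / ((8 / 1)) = 5 / 4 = 1.25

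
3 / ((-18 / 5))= -5 / 6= -0.83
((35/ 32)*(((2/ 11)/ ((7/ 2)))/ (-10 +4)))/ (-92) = 5/ 48576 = 0.00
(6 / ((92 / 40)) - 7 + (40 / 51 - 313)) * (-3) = 371380 / 391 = 949.82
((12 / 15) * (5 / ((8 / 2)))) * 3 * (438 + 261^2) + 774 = 206451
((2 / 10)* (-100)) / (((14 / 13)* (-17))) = 130 / 119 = 1.09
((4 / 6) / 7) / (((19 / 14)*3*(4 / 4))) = 4 / 171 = 0.02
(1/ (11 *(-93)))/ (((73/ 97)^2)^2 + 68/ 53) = -4692051893/ 7698175132263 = -0.00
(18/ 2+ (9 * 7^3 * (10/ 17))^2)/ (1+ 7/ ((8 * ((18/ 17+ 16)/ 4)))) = 184238836860/ 67337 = 2736071.36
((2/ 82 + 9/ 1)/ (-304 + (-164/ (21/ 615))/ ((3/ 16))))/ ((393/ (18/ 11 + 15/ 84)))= -103415/ 64316049248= -0.00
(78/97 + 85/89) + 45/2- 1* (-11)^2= -1670327/17266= -96.74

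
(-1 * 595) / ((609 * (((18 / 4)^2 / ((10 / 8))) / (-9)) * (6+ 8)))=425 / 10962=0.04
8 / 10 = 4 / 5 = 0.80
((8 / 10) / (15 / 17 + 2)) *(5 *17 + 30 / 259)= 299812 / 12691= 23.62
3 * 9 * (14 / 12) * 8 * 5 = 1260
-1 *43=-43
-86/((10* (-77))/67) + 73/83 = 267228/31955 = 8.36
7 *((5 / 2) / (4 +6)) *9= 15.75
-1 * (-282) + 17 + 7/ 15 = 4492/ 15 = 299.47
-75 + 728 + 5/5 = 654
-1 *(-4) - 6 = -2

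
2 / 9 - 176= -1582 / 9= -175.78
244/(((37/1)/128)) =31232/37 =844.11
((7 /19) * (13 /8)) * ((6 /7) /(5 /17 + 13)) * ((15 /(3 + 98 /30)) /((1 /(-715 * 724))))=-19305482625 /403636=-47828.94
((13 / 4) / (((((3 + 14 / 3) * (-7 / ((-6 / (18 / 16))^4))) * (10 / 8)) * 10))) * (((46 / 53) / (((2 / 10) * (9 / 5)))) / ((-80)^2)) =-3328 / 2253825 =-0.00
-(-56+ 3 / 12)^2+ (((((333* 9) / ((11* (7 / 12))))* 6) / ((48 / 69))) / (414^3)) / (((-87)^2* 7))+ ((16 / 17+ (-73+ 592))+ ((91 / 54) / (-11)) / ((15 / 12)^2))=-56974982103535313 / 22013196697800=-2588.22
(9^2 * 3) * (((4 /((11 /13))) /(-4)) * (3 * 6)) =-56862 /11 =-5169.27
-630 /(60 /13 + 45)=-546 /43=-12.70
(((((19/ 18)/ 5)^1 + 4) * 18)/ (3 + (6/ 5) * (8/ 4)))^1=379/ 27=14.04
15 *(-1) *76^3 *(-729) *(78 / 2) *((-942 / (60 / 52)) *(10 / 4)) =-382091323573440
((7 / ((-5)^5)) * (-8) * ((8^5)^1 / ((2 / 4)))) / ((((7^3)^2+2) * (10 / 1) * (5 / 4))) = 7340032 / 9191484375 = 0.00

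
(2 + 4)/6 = 1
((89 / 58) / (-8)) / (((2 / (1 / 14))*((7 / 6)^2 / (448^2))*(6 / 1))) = -34176 / 203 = -168.35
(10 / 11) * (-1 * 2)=-20 / 11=-1.82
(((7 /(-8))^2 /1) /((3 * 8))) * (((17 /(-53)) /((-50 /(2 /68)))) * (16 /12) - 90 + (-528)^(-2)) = -1628999989603 /567381196800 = -2.87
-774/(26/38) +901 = -2993/13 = -230.23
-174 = -174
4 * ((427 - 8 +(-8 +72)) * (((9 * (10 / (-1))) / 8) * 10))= -217350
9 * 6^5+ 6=69990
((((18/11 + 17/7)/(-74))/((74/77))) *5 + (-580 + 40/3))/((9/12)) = -9313895/12321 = -755.94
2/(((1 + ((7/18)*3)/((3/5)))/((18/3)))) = 216/53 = 4.08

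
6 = 6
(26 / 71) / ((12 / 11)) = 0.34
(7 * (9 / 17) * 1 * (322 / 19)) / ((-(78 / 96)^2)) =-5193216 / 54587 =-95.14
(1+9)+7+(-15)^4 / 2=50659 / 2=25329.50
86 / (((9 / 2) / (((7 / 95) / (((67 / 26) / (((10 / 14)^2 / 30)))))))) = 2236 / 240597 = 0.01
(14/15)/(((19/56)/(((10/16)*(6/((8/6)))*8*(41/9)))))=16072/57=281.96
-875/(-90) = 175/18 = 9.72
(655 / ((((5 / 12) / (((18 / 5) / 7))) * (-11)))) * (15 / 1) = -84888 / 77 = -1102.44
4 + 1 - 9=-4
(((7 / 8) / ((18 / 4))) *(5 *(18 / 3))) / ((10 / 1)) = 0.58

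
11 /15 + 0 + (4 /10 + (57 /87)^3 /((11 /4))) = 4972283 /4024185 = 1.24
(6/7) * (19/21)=38/49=0.78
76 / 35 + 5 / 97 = 7547 / 3395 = 2.22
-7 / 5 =-1.40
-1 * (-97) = 97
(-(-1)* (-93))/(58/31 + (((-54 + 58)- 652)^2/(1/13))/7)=-20181/169221718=-0.00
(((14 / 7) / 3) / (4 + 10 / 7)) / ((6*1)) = 0.02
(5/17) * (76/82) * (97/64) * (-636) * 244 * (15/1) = -1340644275/1394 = -961724.73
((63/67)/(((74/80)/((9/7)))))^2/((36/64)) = 18662400/6145441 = 3.04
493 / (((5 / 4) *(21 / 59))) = 116348 / 105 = 1108.08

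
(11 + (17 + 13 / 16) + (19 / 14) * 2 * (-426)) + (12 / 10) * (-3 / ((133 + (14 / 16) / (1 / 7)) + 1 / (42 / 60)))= -4969744231 / 4407760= -1127.50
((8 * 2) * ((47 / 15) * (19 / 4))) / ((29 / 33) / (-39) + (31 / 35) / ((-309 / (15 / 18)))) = -736567832 / 77085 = -9555.27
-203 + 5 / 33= -6694 / 33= -202.85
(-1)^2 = 1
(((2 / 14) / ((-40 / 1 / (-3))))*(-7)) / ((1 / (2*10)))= -3 / 2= -1.50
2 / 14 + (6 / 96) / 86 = 1383 / 9632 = 0.14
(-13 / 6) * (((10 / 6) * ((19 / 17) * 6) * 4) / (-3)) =4940 / 153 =32.29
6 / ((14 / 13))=39 / 7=5.57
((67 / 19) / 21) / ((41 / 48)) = 1072 / 5453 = 0.20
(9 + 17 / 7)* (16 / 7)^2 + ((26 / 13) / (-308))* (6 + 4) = 225035 / 3773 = 59.64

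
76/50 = 38/25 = 1.52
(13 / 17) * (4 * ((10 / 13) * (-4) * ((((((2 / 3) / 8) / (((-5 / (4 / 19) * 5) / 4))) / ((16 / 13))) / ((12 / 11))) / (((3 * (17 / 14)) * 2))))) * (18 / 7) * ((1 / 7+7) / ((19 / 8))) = 0.02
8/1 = 8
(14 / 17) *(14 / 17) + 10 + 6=4820 / 289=16.68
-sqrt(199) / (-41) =sqrt(199) / 41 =0.34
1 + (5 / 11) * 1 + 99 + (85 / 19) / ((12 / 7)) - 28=75.06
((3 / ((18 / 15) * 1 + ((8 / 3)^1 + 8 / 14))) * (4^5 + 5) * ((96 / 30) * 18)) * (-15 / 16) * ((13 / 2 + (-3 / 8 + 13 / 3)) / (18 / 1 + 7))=-146444193 / 9320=-15712.90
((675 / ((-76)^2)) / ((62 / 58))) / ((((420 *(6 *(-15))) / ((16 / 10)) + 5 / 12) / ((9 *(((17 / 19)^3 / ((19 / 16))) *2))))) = -4154629320 / 82691086611389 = -0.00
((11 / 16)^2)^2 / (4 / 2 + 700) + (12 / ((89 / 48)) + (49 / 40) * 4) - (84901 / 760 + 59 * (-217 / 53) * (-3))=-17009060759083261 / 20616100577280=-825.04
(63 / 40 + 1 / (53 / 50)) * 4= 5339 / 530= 10.07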